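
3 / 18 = 1 / 6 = 0.17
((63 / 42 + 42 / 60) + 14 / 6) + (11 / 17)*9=2641 / 255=10.36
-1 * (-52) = 52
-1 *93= -93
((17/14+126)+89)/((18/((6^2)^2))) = 108972/7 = 15567.43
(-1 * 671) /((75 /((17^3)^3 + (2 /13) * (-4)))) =-344814015559321 /325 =-1060966201720.99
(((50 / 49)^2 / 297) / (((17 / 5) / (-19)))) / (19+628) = -237500 / 7843353903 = -0.00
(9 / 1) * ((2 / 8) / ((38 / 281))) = 2529 / 152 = 16.64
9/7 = 1.29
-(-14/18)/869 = 7/7821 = 0.00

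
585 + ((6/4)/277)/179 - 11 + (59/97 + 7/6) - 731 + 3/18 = -4474567379/28857306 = -155.06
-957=-957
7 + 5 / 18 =131 / 18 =7.28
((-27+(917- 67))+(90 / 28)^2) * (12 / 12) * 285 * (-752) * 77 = -96265203540 / 7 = -13752171934.29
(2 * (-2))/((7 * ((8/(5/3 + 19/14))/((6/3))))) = -127/294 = -0.43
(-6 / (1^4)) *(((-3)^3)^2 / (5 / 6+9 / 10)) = -32805 / 13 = -2523.46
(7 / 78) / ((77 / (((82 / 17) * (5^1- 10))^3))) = -34460500 / 2107677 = -16.35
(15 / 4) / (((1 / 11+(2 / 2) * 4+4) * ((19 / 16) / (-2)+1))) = 1320 / 1157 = 1.14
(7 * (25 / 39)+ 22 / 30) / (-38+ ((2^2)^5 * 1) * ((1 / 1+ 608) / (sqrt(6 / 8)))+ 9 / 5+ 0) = 184258 / 505565988815121+ 2116136960 * sqrt(3) / 505565988815121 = 0.00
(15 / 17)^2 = 0.78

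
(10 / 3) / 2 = 5 / 3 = 1.67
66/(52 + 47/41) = 2706/2179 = 1.24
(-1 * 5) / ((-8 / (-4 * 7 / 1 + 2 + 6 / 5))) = -31 / 2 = -15.50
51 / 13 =3.92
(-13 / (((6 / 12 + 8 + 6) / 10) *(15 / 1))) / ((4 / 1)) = -13 / 87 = -0.15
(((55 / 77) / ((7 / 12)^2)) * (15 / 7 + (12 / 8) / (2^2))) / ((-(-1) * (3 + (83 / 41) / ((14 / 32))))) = 0.69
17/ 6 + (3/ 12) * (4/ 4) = 37/ 12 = 3.08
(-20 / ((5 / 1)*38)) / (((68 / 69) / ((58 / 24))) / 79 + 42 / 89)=-4689677 / 21254483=-0.22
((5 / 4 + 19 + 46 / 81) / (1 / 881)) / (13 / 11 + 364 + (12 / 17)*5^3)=1111218515 / 27471636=40.45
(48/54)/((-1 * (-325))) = 8/2925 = 0.00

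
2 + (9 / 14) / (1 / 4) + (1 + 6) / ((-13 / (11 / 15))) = 5701 / 1365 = 4.18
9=9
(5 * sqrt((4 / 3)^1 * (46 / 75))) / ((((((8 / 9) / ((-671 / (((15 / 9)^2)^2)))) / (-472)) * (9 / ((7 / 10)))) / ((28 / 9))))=23278332 * sqrt(46) / 3125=50522.03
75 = 75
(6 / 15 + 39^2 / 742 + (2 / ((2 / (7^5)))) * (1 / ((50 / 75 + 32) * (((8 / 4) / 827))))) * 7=1578591643 / 1060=1489237.40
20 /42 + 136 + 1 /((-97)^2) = 26966215 /197589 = 136.48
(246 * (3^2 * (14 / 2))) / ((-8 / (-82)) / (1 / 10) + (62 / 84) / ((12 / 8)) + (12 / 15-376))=-200156670 / 4826753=-41.47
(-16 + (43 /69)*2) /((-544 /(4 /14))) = 509 /65688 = 0.01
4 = 4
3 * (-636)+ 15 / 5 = -1905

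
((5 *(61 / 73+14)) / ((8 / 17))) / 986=5415 / 33872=0.16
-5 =-5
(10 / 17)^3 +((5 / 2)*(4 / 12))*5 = 128825 / 29478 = 4.37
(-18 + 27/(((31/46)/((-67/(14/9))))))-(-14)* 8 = -354065/217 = -1631.64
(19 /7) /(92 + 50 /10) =19 /679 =0.03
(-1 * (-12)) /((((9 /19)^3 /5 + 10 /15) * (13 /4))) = 4938480 /920101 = 5.37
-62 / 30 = -31 / 15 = -2.07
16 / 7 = 2.29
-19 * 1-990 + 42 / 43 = -1008.02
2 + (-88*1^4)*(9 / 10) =-386 / 5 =-77.20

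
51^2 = 2601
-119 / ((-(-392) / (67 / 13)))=-1139 / 728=-1.56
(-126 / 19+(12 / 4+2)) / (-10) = 31 / 190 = 0.16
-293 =-293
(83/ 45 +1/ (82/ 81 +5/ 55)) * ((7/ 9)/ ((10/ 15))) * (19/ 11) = 8091986/ 1459755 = 5.54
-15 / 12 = -5 / 4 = -1.25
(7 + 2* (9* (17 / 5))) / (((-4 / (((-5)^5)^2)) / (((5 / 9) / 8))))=-3330078125 / 288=-11562771.27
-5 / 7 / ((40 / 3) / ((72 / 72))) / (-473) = 3 / 26488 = 0.00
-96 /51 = -32 /17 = -1.88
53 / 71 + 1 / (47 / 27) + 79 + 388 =1562787 / 3337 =468.32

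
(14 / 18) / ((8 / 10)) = 35 / 36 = 0.97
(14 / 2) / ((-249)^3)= -7 / 15438249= -0.00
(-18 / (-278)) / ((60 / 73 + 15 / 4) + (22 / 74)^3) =133116084 / 9453446573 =0.01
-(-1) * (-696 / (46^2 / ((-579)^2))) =-58331934 / 529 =-110268.31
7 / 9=0.78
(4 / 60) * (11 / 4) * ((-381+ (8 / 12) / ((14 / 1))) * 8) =-35200 / 63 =-558.73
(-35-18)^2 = 2809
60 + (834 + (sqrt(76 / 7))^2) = 6334 / 7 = 904.86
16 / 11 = 1.45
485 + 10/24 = 5825/12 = 485.42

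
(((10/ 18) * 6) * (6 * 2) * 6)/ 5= 48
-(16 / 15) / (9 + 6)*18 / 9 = -32 / 225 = -0.14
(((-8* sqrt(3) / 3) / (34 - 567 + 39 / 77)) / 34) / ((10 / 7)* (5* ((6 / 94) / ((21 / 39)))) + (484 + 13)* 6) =177331* sqrt(3) / 3591204206148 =0.00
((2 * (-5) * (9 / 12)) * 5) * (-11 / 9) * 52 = 7150 / 3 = 2383.33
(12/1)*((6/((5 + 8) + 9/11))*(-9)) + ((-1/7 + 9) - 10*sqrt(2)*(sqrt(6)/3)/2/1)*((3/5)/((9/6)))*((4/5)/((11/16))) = -1564391/36575 - 256*sqrt(3)/165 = -45.46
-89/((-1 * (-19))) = -89/19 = -4.68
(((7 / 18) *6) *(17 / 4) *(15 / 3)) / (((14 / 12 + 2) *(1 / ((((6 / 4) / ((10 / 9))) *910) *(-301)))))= -440036415 / 76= -5789952.83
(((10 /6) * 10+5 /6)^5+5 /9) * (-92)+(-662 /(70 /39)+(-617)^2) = -379562706343 /2520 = -150620121.56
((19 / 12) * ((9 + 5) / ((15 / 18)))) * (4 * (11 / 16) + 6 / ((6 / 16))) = 1995 / 4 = 498.75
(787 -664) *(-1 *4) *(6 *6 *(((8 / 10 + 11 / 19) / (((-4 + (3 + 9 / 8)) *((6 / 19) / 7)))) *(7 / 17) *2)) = -303182208 / 85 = -3566849.51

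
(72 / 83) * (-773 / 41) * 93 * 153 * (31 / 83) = -24549805944 / 282449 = -86917.66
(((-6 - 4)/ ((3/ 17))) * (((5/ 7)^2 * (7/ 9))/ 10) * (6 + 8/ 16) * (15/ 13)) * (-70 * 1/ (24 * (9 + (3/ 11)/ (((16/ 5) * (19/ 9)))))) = 4441250/ 816237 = 5.44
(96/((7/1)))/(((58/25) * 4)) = 300/203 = 1.48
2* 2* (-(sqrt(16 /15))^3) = -256* sqrt(15) /225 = -4.41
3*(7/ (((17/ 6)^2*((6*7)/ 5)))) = 90/ 289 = 0.31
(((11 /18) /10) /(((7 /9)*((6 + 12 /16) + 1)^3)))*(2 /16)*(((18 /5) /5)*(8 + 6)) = 792 /3723875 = 0.00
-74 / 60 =-37 / 30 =-1.23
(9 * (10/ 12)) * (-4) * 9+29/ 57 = -15361/ 57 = -269.49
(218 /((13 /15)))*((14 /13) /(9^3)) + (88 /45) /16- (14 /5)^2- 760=-1575630299 /2053350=-767.35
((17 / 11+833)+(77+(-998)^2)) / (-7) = -10966071 / 77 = -142416.51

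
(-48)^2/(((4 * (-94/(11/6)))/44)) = -23232/47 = -494.30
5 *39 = 195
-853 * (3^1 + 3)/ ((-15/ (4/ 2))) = 3412/ 5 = 682.40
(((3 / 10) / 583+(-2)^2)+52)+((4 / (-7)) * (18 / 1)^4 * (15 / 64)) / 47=-466346543 / 1918070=-243.13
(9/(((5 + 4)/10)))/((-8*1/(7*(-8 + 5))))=105/4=26.25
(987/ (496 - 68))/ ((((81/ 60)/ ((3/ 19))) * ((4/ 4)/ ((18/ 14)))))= 705/ 2033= 0.35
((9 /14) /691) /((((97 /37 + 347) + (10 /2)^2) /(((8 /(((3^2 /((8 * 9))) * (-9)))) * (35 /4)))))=-1480 /9577951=-0.00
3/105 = 1/35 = 0.03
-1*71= -71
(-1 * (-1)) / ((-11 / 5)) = -5 / 11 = -0.45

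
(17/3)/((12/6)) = 17/6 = 2.83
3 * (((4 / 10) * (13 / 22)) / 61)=39 / 3355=0.01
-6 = -6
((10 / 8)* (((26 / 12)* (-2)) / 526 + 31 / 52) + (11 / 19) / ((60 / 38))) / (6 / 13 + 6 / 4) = 100433 / 178840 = 0.56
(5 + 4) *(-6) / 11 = -54 / 11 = -4.91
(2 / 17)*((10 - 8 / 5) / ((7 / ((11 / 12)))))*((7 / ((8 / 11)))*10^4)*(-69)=-14610750 / 17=-859455.88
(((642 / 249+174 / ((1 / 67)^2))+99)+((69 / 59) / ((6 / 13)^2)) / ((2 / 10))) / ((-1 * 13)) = -60093.46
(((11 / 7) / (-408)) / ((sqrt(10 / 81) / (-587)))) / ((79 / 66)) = 639243 * sqrt(10) / 376040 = 5.38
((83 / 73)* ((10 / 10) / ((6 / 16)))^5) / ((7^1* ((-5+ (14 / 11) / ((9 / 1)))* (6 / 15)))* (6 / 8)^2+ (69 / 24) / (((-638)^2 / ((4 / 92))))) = -20.04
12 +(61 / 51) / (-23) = 14015 / 1173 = 11.95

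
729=729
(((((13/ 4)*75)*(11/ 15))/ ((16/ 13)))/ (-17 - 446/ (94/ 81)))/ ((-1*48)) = 436865/ 57944064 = 0.01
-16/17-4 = -84/17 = -4.94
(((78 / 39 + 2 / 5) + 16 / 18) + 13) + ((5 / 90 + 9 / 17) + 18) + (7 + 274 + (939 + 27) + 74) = 2074487 / 1530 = 1355.87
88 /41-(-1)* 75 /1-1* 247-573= -30457 /41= -742.85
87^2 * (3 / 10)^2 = 68121 / 100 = 681.21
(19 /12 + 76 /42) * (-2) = -95 /14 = -6.79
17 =17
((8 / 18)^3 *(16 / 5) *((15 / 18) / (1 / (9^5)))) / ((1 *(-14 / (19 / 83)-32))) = -43776 / 295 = -148.39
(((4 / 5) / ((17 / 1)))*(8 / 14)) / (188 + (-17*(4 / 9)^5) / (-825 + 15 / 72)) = 311699988 / 2179176684209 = 0.00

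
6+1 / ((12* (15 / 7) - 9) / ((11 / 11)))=709 / 117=6.06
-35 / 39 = -0.90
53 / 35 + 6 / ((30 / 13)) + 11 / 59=8881 / 2065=4.30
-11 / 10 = -1.10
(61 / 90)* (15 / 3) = 3.39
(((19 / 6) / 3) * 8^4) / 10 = 19456 / 45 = 432.36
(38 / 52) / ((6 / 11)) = 209 / 156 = 1.34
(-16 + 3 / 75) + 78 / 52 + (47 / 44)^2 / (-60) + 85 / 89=-699069757 / 51691200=-13.52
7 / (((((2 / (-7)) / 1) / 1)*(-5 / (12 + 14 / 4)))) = 1519 / 20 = 75.95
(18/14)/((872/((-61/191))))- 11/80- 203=-203.14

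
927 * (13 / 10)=12051 / 10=1205.10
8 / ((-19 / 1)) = -8 / 19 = -0.42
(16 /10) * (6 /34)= 24 /85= 0.28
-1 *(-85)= 85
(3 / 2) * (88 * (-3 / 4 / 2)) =-99 / 2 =-49.50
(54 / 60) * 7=63 / 10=6.30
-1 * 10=-10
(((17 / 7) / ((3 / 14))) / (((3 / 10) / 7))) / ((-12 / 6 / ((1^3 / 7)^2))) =-170 / 63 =-2.70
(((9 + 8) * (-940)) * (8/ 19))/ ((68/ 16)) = -30080/ 19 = -1583.16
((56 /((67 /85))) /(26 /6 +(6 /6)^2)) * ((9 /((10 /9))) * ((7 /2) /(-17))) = -11907 /536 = -22.21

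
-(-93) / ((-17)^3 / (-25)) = 2325 / 4913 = 0.47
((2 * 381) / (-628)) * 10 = -1905 / 157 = -12.13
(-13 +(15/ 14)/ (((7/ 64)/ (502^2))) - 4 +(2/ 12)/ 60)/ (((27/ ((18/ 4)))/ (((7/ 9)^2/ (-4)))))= -43545991369/ 699840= -62222.78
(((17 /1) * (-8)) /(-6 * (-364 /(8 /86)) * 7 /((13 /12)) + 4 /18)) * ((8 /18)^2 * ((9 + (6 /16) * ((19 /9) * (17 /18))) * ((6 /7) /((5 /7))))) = -33688 /16263585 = -0.00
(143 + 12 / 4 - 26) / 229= 120 / 229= 0.52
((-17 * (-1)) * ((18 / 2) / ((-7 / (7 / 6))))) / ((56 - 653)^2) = -0.00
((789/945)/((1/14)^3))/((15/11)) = 1134056/675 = 1680.08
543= 543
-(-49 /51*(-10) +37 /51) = -31 /3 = -10.33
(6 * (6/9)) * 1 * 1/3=4/3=1.33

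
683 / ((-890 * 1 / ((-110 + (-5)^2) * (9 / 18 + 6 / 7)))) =220609 / 2492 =88.53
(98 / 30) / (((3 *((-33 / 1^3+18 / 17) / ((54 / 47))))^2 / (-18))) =-3058776 / 361845245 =-0.01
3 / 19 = 0.16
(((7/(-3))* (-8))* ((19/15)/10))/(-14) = -38/225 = -0.17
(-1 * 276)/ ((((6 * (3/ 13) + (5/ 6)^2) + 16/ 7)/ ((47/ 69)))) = -615888/ 14299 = -43.07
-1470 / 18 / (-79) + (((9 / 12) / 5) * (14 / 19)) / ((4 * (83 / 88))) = 1986572 / 1868745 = 1.06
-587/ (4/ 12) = -1761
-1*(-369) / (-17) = -369 / 17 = -21.71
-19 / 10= -1.90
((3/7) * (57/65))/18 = 19/910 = 0.02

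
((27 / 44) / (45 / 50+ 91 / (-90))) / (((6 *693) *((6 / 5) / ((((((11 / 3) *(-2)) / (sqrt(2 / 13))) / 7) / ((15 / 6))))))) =sqrt(26) / 4312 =0.00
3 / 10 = 0.30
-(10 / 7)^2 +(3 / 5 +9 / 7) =-38 / 245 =-0.16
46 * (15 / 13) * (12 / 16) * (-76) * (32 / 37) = -1258560 / 481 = -2616.55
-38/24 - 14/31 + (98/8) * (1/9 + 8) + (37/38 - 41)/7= 6798605/74214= 91.61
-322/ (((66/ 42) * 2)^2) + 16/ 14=-31.46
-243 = -243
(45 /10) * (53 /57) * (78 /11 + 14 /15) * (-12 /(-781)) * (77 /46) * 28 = 41261136 /1706485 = 24.18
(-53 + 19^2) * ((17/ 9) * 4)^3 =96845056/ 729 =132846.44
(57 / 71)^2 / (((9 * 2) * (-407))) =-361 / 4103374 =-0.00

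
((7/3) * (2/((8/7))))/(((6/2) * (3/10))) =245/54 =4.54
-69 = -69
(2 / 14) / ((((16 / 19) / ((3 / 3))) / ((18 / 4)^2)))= 1539 / 448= 3.44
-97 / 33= -2.94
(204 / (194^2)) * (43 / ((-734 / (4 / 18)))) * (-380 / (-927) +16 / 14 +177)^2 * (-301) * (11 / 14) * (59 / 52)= 27385414477836113897 / 45364870464096456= 603.67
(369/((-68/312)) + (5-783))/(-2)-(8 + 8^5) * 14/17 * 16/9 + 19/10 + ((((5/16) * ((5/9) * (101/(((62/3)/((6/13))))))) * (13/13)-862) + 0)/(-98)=-22594208196281/483406560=-46739.56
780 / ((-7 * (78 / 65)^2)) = -1625 / 21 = -77.38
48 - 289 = -241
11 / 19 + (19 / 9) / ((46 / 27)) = 1589 / 874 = 1.82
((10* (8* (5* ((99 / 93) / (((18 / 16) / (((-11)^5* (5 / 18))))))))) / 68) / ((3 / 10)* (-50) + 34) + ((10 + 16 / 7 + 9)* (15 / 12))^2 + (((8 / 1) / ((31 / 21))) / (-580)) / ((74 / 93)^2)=-521623342421795153 / 42074163799920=-12397.71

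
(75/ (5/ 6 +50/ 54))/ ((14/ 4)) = 12.18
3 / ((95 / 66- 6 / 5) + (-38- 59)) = -990 / 31931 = -0.03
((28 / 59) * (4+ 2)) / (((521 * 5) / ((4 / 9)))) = 224 / 461085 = 0.00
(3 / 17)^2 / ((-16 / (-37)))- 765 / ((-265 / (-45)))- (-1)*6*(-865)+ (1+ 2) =-1303007055 / 245072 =-5316.83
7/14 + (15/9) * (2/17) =71/102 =0.70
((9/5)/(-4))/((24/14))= -21/80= -0.26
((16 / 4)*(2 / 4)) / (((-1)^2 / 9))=18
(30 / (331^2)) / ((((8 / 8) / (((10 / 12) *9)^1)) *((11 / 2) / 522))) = 234900 / 1205171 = 0.19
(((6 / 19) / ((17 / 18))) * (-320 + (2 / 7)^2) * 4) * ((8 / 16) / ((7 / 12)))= -40632192 / 110789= -366.75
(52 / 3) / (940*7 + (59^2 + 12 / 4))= 13 / 7548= 0.00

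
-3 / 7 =-0.43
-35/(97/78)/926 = -0.03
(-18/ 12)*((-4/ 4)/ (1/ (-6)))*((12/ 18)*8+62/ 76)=-2103/ 38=-55.34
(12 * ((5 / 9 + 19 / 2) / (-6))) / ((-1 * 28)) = 181 / 252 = 0.72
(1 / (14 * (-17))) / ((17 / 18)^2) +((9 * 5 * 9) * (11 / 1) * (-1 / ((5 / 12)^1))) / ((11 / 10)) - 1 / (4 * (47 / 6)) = -31422487281 / 3232754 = -9720.04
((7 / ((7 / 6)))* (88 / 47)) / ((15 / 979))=172304 / 235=733.21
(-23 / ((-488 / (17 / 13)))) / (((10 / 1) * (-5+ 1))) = -391 / 253760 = -0.00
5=5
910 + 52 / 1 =962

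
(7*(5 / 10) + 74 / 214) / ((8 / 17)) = 8.17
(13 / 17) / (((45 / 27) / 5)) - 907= -15380 / 17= -904.71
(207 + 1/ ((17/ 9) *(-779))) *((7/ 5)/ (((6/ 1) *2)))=1599087/ 66215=24.15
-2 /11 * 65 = -130 /11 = -11.82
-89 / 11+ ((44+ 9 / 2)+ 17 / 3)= 3041 / 66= 46.08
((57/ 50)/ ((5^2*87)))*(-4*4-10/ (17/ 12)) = -0.01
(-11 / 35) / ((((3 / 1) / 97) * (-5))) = 1067 / 525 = 2.03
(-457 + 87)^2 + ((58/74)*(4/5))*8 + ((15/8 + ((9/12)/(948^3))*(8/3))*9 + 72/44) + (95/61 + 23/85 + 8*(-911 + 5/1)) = 12952685551341061643/99883942704480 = 129677.36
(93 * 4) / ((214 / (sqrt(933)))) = 53.10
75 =75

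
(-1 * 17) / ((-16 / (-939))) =-15963 / 16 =-997.69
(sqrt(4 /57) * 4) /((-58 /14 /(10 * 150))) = -28000 * sqrt(57) /551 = -383.66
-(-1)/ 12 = 1/ 12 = 0.08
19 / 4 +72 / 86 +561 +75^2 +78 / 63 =22368485 / 3612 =6192.83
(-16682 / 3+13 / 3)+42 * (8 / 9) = -5519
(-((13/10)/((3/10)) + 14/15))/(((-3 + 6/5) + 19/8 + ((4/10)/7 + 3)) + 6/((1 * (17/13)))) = -75208/117387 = -0.64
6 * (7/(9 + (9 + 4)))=1.91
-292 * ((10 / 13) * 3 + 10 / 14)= -80300 / 91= -882.42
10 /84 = 0.12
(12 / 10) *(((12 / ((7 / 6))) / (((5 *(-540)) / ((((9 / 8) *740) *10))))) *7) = -1332 / 5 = -266.40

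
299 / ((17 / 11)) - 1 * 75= 118.47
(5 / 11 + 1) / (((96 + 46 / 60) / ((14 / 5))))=1344 / 31933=0.04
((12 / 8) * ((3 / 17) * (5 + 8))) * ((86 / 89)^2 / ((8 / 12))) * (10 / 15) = 432666 / 134657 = 3.21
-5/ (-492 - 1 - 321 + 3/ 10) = 50/ 8137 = 0.01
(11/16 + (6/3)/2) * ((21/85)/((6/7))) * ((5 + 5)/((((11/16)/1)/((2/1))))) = 2646/187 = 14.15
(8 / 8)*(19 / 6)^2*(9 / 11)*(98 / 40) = 17689 / 880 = 20.10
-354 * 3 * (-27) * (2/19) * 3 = 172044/19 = 9054.95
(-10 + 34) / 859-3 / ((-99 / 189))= 54381 / 9449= 5.76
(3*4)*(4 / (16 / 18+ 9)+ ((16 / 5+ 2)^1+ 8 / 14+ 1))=268236 / 3115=86.11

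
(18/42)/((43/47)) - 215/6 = -63869/1806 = -35.36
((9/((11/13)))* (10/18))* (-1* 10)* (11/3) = -650/3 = -216.67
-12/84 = -1/7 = -0.14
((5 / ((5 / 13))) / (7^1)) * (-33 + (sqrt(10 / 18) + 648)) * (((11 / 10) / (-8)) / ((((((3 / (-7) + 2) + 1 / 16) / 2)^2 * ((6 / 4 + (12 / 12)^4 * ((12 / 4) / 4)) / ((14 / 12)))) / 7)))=-855.08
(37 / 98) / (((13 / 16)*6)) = 148 / 1911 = 0.08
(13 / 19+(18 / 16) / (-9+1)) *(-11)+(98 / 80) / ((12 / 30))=-3547 / 1216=-2.92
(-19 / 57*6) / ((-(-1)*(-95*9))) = 2 / 855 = 0.00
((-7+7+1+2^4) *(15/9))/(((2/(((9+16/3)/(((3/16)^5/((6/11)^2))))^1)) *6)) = 3832545280/88209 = 43448.46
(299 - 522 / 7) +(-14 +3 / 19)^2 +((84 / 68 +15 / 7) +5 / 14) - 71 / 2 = 16507758 / 42959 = 384.27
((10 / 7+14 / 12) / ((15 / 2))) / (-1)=-109 / 315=-0.35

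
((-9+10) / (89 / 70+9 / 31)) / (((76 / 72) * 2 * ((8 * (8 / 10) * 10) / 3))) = 29295 / 2060512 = 0.01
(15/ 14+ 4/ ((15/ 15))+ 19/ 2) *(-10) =-1020/ 7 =-145.71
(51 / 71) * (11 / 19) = 561 / 1349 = 0.42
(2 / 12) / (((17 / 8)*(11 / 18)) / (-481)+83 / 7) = 80808 / 5747603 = 0.01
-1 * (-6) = 6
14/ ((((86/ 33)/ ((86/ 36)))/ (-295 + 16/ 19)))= -143451/ 38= -3775.03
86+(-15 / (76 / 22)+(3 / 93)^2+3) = 84.66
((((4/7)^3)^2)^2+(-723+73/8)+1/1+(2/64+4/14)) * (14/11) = -315606516559547/348009506768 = -906.89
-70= -70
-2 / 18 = -1 / 9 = -0.11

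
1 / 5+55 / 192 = 467 / 960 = 0.49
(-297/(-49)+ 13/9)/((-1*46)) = -1655/10143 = -0.16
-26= -26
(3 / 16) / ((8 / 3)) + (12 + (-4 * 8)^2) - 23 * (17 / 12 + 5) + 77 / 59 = 20159129 / 22656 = 889.79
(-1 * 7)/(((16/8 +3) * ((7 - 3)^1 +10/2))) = -7/45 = -0.16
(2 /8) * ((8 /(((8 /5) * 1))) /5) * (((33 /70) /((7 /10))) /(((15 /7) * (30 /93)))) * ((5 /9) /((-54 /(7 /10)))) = -341 /194400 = -0.00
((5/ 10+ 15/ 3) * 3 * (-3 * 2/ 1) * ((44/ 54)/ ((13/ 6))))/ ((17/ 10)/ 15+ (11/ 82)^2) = -244081200/ 860977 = -283.49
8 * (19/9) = 152/9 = 16.89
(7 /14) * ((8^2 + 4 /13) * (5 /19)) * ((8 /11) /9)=80 /117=0.68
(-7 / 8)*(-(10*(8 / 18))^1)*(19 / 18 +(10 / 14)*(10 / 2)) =2915 / 162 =17.99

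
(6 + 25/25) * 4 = 28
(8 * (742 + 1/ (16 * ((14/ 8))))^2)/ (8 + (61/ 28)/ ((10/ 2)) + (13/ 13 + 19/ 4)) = 2158418645/ 6951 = 310519.15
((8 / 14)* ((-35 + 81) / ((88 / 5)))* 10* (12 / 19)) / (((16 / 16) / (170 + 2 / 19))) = 44601600 / 27797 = 1604.55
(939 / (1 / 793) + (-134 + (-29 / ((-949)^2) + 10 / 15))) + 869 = 2013823088801 / 2701803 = 745362.67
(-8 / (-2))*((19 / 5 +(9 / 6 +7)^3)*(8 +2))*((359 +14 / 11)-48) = 7718445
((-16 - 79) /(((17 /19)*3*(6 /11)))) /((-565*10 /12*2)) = 3971 /57630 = 0.07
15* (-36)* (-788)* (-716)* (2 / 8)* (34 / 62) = -1294857360 / 31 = -41769592.26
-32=-32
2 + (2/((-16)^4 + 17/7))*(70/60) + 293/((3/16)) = 2153461735/1376307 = 1564.67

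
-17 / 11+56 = 599 / 11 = 54.45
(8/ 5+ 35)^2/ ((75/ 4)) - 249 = -110973/ 625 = -177.56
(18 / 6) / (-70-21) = -3 / 91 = -0.03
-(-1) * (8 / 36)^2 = 4 / 81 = 0.05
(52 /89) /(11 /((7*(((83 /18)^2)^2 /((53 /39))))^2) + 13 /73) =70800076574607540785716 /21579721201641385460189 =3.28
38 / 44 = 19 / 22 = 0.86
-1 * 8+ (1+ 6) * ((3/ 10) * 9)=109/ 10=10.90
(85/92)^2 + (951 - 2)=8039561/8464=949.85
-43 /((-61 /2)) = 86 /61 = 1.41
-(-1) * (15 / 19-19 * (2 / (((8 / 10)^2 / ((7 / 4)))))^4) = -338562786985 / 19922944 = -16993.61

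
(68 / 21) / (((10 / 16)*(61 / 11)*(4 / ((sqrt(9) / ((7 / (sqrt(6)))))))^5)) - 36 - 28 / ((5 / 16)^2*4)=-107.68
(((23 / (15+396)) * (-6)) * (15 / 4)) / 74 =-345 / 20276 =-0.02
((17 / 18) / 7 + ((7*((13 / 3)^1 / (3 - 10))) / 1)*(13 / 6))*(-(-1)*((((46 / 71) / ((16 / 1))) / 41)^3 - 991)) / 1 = 810767398493780695 / 88408621167104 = 9170.68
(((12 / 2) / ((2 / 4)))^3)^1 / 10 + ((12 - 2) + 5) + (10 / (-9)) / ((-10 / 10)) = 8501 / 45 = 188.91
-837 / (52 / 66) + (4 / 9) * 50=-243389 / 234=-1040.12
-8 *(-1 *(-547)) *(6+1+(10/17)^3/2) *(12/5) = -1832196192/24565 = -74585.64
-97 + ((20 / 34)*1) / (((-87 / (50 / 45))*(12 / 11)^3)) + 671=3300668773 / 5750352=573.99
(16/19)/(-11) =-16/209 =-0.08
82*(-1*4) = -328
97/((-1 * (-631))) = 97/631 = 0.15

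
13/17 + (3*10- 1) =506/17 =29.76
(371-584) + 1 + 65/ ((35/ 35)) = -147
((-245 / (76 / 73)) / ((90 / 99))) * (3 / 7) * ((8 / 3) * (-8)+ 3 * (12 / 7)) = 68255 / 38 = 1796.18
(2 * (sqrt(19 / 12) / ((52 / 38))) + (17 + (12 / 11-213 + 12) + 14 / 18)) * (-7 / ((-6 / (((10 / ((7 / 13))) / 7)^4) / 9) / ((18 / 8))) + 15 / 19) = -5797470860285 / 27176919 + 6109031465 * sqrt(57) / 21412118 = -211169.31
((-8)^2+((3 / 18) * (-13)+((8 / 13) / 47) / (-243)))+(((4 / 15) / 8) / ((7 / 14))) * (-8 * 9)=84679021 / 1484730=57.03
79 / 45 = 1.76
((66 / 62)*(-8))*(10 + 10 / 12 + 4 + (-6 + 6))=-3916 / 31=-126.32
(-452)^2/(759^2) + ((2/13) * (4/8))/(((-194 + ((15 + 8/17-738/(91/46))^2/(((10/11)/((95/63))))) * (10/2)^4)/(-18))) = 8166579142318091083172/23027504196926132140149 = 0.35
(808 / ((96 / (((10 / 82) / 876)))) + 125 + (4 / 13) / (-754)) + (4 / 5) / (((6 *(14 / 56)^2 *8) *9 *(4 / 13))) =3963622393459 / 31684376880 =125.10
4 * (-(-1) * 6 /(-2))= -12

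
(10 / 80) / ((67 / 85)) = 85 / 536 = 0.16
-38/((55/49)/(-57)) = 106134/55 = 1929.71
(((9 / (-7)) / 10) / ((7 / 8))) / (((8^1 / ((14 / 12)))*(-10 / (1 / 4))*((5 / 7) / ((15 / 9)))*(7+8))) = 1 / 12000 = 0.00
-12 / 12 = -1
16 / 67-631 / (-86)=7.58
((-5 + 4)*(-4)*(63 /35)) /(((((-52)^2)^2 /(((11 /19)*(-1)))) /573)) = -56727 /173650880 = -0.00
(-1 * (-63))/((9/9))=63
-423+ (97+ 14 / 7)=-324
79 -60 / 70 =547 / 7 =78.14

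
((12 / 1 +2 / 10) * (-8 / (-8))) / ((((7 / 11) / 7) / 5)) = 671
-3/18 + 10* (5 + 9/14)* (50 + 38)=208553/42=4965.55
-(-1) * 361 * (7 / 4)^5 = 6067327 / 1024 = 5925.12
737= 737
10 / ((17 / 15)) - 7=31 / 17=1.82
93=93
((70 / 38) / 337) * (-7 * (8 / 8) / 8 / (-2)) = 245 / 102448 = 0.00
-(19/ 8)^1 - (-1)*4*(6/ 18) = -1.04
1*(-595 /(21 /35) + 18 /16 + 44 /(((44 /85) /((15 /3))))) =-13573 /24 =-565.54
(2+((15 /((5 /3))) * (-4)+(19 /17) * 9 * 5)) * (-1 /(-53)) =277 /901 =0.31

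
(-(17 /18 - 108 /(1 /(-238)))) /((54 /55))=-25447895 /972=-26180.96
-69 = -69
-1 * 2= -2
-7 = -7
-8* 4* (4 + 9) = -416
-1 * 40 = -40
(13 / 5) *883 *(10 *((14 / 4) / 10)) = 80353 / 10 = 8035.30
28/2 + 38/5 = 108/5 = 21.60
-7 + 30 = 23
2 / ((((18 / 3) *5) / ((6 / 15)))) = 2 / 75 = 0.03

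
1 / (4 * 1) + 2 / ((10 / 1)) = 9 / 20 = 0.45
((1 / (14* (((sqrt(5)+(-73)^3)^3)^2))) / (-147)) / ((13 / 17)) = -306873350497577779841973278651919 / 1673826573067738105008831802188978248951444190058969635054773402206592 - 443724206367204490561222393* sqrt(5) / 156921241225100447344577981455216710839197892818028403286385006456868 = -0.00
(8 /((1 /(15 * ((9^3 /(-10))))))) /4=-2187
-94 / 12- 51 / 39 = -713 / 78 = -9.14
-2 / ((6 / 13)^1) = -13 / 3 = -4.33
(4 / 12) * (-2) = -2 / 3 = -0.67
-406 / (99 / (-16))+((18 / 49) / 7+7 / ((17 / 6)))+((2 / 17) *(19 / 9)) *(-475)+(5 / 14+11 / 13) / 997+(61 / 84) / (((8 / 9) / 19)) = -8214882670705 / 239423472288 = -34.31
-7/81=-0.09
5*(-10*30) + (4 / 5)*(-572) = -9788 / 5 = -1957.60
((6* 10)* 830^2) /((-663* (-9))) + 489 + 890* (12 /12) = 16520831 /1989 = 8306.10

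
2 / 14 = 1 / 7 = 0.14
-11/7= -1.57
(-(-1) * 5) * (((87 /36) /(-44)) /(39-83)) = 145 /23232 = 0.01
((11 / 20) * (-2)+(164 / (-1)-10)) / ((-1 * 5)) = 1751 / 50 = 35.02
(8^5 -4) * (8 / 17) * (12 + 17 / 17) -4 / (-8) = 6814929 / 34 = 200439.09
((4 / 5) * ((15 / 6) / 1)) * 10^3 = 2000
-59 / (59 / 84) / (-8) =21 / 2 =10.50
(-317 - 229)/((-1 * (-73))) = -546/73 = -7.48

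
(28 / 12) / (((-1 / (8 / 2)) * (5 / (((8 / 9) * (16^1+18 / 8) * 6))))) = -8176 / 45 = -181.69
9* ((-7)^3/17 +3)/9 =-292/17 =-17.18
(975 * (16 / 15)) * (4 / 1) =4160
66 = 66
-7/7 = -1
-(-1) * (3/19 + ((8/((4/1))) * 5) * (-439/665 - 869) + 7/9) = -10408712/1197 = -8695.67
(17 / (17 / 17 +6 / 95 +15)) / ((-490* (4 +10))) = -323 / 2093672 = -0.00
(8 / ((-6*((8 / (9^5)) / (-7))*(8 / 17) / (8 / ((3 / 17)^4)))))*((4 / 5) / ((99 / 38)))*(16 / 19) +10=17174590822 / 55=312265287.67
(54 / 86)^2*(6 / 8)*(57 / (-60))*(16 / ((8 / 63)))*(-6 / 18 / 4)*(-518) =-226006767 / 147920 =-1527.90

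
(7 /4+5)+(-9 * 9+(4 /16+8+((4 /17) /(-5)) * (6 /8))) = -5613 /85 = -66.04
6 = 6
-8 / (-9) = 8 / 9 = 0.89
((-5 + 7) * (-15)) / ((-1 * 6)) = 5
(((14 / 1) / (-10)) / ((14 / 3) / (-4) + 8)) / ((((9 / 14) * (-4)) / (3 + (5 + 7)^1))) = 49 / 41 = 1.20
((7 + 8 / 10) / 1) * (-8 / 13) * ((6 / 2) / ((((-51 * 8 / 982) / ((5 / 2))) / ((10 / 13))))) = 14730 / 221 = 66.65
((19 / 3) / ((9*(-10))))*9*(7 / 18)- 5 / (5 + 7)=-179 / 270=-0.66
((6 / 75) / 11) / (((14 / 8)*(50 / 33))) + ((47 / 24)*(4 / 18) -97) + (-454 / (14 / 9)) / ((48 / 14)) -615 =-752869283 / 945000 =-796.69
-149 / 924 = -0.16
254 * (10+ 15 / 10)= 2921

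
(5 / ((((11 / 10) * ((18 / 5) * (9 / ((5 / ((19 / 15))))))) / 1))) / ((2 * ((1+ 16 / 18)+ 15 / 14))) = 0.09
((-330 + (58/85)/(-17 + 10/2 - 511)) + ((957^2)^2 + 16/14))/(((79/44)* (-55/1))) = -1044062258496293476/122918075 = -8493968511.11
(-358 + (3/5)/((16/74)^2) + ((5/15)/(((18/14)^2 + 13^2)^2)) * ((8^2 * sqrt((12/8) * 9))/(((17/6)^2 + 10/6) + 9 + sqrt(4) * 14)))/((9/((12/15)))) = -110453/3600 + 307328 * sqrt(6)/146925796205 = -30.68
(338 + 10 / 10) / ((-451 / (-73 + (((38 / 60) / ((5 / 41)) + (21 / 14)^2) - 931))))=33783271 / 45100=749.07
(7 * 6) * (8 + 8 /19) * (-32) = -215040 /19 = -11317.89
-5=-5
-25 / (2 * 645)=-5 / 258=-0.02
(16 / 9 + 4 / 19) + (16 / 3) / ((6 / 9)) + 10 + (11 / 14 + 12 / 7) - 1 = 7349 / 342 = 21.49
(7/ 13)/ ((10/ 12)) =42/ 65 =0.65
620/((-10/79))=-4898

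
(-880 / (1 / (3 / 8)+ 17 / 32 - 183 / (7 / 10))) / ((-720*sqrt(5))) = -2464*sqrt(5) / 2602965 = -0.00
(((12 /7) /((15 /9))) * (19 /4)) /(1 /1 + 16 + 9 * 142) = 171 /45325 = 0.00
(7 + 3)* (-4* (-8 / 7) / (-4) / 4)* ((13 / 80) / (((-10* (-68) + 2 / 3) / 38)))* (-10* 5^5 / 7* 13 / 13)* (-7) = -11578125 / 14294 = -810.00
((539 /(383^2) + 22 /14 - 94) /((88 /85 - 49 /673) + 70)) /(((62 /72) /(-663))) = 129578987535449400 /129217130355817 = 1002.80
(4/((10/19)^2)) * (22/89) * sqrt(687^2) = 5456154/2225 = 2452.20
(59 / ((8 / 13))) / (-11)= -767 / 88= -8.72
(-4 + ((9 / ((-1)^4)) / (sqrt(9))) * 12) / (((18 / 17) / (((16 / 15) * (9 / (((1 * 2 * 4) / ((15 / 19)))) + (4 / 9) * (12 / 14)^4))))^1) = 24884192 / 684285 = 36.37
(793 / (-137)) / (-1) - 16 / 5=1773 / 685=2.59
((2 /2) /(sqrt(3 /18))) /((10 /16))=8 * sqrt(6) /5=3.92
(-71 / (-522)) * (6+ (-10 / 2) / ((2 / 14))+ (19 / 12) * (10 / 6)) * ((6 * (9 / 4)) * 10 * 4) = -336895 / 174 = -1936.18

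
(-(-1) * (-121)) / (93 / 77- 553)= 9317 / 42488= 0.22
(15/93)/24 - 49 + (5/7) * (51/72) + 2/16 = -83957/1736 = -48.36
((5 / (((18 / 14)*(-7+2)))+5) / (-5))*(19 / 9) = -722 / 405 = -1.78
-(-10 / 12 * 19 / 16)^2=-9025 / 9216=-0.98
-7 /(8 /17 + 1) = -119 /25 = -4.76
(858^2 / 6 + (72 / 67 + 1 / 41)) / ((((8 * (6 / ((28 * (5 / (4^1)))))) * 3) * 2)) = 11796520295 / 791136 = 14910.86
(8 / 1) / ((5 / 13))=104 / 5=20.80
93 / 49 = 1.90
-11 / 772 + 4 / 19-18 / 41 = -145985 / 601388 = -0.24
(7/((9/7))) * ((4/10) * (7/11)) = 686/495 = 1.39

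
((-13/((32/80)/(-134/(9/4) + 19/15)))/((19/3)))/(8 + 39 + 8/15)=170495/27094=6.29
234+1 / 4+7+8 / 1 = 997 / 4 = 249.25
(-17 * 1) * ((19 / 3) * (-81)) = 8721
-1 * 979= -979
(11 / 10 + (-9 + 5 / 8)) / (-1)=291 / 40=7.28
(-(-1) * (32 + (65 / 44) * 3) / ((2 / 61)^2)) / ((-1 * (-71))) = 5964763 / 12496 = 477.33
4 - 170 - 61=-227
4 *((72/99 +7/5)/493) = 468/27115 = 0.02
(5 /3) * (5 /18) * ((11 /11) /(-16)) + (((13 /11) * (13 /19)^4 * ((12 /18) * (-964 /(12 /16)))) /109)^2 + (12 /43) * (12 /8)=12342390857891946346727 /2721263688223170067296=4.54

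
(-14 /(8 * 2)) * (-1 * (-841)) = -5887 /8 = -735.88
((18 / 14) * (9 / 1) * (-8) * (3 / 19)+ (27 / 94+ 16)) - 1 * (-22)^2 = -6030081 / 12502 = -482.33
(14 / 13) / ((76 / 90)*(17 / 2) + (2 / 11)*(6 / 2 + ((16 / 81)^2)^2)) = 33145975170 / 237717296011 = 0.14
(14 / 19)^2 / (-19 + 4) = -196 / 5415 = -0.04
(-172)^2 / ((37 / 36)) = 1065024 / 37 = 28784.43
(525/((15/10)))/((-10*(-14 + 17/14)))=490/179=2.74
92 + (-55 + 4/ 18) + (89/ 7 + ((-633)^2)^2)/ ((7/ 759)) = 7677099430758431/ 441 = 17408388731878.53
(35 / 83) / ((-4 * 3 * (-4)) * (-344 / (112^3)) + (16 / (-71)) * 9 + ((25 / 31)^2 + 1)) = -26211620960 / 24214513541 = -1.08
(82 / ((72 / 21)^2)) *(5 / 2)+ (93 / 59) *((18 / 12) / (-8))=582611 / 33984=17.14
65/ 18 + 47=911/ 18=50.61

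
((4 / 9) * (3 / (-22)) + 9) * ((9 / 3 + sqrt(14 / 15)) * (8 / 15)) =472 * sqrt(210) / 1485 + 472 / 33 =18.91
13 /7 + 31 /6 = 295 /42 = 7.02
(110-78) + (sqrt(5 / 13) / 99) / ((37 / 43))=43*sqrt(65) / 47619 + 32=32.01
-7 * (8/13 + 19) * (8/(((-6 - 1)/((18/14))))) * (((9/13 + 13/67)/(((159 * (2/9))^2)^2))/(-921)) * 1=-23918490/192000076264087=-0.00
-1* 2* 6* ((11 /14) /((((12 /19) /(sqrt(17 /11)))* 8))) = -19* sqrt(187) /112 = -2.32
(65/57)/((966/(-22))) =-715/27531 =-0.03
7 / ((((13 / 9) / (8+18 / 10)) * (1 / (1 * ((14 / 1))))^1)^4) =569785133.94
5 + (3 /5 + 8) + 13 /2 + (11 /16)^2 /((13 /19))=345959 /16640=20.79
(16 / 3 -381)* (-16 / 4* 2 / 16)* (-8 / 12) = -1127 / 9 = -125.22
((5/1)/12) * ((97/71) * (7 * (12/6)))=3395/426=7.97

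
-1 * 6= -6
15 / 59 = 0.25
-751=-751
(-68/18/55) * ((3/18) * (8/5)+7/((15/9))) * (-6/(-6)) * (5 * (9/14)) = -1139/1155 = -0.99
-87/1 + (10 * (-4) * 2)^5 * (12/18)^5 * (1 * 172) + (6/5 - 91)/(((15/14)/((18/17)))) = -7665090578149913/103275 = -74220194414.43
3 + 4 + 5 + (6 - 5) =13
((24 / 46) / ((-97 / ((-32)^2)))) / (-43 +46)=-4096 / 2231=-1.84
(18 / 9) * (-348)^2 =242208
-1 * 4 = -4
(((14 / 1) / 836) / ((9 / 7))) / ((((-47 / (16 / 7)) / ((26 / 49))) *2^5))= -13 / 1237698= -0.00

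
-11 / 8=-1.38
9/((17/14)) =126/17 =7.41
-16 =-16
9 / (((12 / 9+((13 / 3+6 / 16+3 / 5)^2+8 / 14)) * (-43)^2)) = 0.00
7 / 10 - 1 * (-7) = 77 / 10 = 7.70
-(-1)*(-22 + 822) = 800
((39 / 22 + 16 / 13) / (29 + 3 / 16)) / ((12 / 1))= 1718 / 200343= 0.01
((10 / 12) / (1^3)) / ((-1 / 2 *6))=-5 / 18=-0.28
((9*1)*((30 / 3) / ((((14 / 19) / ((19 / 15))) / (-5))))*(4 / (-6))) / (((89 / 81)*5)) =93.87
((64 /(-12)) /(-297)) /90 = 8 /40095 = 0.00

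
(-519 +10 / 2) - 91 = -605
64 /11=5.82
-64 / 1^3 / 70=-32 / 35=-0.91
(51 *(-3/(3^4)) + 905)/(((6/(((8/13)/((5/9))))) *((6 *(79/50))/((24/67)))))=1300480/206427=6.30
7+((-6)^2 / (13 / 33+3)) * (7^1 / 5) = 437 / 20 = 21.85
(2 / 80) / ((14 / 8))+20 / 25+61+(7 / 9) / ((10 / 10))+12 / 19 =756787 / 11970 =63.22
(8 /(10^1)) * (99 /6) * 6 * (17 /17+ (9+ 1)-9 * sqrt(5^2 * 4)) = -6256.80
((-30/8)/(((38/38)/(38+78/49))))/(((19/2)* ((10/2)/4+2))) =-58200/12103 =-4.81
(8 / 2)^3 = 64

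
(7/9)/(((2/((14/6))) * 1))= 49/54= 0.91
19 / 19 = 1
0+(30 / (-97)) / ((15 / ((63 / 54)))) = -7 / 291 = -0.02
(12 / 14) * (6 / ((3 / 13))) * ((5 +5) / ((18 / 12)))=1040 / 7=148.57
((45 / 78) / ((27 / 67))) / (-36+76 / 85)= -28475 / 698256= -0.04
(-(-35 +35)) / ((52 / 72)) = 0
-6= -6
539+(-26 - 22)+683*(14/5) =12017/5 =2403.40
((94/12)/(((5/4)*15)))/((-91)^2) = 94/1863225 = 0.00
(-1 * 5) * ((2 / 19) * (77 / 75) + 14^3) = -3910354 / 285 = -13720.54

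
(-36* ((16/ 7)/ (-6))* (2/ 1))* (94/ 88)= 2256/ 77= 29.30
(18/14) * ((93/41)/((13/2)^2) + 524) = 32680512/48503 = 673.78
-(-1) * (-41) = -41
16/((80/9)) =9/5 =1.80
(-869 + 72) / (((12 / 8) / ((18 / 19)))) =-9564 / 19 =-503.37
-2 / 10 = -1 / 5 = -0.20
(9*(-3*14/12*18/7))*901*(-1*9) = 656829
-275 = -275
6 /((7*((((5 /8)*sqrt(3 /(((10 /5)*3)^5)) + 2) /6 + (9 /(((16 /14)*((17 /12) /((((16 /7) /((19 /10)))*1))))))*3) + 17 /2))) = 108019028238336 /3641443302711641 - 5408415360*sqrt(2) /3641443302711641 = 0.03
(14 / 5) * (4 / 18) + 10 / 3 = 178 / 45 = 3.96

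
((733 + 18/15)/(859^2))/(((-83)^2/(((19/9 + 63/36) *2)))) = 0.00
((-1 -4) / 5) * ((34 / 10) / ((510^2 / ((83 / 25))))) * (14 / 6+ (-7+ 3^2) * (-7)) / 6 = 581 / 6885000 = 0.00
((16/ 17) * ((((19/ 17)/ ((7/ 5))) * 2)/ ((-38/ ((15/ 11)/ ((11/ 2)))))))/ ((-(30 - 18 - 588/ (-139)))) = 6950/ 11504801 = 0.00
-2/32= -1/16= -0.06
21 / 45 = 0.47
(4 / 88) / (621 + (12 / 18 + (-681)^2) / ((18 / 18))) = 3 / 30649256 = 0.00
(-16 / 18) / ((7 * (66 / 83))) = -332 / 2079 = -0.16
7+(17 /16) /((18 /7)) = 2135 /288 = 7.41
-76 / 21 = -3.62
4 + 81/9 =13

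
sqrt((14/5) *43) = sqrt(3010)/5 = 10.97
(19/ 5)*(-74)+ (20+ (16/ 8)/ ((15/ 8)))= -3902/ 15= -260.13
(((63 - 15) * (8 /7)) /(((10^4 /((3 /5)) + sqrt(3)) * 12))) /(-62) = -2400000 /542499994141 + 144 * sqrt(3) /542499994141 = -0.00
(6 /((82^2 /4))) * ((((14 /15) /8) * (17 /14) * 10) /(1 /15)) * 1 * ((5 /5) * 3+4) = 1785 /3362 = 0.53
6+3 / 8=51 / 8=6.38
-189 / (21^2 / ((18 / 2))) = -27 / 7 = -3.86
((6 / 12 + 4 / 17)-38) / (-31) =1267 / 1054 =1.20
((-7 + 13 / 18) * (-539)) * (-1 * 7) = -426349 / 18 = -23686.06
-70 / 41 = -1.71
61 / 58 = 1.05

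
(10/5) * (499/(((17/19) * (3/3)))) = 18962/17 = 1115.41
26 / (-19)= -1.37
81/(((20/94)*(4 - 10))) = -1269/20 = -63.45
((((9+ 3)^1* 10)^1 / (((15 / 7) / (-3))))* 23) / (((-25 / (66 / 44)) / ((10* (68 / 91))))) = 112608 / 65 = 1732.43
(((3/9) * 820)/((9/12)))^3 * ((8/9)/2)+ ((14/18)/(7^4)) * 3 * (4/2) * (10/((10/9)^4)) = 24207260686348907/1125211500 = 21513520.51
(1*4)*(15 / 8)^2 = 14.06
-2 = -2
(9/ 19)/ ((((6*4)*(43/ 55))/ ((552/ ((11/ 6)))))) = 6210/ 817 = 7.60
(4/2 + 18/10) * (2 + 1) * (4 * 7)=1596/5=319.20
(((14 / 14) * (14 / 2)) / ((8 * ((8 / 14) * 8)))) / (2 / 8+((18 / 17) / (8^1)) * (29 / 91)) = 0.66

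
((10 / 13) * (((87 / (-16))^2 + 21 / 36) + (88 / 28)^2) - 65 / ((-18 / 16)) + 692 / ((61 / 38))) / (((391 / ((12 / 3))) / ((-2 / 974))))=-23261228729 / 2130921610272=-0.01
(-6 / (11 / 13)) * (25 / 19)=-1950 / 209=-9.33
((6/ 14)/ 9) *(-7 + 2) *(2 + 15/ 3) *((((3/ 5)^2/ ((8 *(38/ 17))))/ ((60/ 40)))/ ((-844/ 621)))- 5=-3196643/ 641440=-4.98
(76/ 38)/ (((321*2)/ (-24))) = -8/ 107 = -0.07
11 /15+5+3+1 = 146 /15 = 9.73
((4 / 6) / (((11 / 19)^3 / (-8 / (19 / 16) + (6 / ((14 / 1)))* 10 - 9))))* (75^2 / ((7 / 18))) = -37111702500 / 65219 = -569032.07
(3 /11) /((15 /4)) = 4 /55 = 0.07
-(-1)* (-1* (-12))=12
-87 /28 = -3.11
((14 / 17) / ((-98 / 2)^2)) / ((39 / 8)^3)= 1024 / 345889089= 0.00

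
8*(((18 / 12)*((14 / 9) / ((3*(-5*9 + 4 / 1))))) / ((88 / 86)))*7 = -4214 / 4059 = -1.04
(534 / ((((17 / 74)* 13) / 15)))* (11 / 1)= 6520140 / 221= 29502.90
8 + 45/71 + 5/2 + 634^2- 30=57075073/142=401937.13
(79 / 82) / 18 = 79 / 1476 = 0.05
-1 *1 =-1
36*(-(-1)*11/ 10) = 198/ 5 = 39.60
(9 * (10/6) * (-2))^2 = 900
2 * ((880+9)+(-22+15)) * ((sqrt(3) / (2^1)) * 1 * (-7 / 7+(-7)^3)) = -303408 * sqrt(3) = -525518.07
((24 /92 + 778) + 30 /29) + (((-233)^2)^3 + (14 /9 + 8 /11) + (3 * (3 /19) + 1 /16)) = 3211960074754257560995 /20074032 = 160005726540351.11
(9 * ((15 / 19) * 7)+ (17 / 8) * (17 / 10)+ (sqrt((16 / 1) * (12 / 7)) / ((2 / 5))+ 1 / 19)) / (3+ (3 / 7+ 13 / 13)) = 20 * sqrt(21) / 31+ 568197 / 47120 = 15.02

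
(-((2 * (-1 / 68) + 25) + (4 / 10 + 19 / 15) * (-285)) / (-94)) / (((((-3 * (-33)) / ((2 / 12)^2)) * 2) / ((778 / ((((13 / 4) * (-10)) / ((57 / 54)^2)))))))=15025903 / 838758240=0.02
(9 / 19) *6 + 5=149 / 19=7.84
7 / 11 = 0.64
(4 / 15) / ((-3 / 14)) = -1.24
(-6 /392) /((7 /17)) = -51 /1372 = -0.04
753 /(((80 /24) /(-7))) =-15813 /10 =-1581.30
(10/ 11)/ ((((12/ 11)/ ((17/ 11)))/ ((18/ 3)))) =85/ 11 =7.73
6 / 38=3 / 19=0.16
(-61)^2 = 3721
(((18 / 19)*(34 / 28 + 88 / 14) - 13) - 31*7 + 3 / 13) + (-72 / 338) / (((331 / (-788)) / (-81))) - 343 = -644869209 / 1062841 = -606.74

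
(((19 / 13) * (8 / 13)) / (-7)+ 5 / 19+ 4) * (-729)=-67749615 / 22477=-3014.18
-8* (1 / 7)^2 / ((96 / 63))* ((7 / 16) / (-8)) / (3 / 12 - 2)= -3 / 896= -0.00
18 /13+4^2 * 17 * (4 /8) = 1786 /13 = 137.38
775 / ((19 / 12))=9300 / 19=489.47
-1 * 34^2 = -1156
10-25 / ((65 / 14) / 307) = -1643.08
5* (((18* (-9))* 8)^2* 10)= 83980800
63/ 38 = 1.66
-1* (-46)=46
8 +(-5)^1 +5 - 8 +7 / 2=7 / 2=3.50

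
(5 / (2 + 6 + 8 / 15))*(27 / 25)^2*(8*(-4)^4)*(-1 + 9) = 279936 / 25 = 11197.44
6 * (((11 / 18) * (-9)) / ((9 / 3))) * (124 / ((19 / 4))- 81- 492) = 114301 / 19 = 6015.84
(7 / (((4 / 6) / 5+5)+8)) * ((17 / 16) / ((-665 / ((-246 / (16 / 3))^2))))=-6944211 / 3832832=-1.81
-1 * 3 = -3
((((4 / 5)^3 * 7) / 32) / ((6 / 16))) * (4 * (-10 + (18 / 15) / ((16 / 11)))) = -10.96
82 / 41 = 2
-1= -1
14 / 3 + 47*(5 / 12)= 97 / 4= 24.25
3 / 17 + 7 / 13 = 158 / 221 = 0.71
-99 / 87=-33 / 29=-1.14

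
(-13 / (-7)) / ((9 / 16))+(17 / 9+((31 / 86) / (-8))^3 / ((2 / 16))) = 4436501045 / 854859264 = 5.19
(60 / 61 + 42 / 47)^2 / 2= 14482962 / 8219689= 1.76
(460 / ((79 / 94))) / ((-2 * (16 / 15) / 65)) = -5269875 / 316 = -16676.82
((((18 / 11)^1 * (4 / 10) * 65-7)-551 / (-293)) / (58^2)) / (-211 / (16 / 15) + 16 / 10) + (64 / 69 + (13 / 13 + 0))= 5658636870523 / 2935770149499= 1.93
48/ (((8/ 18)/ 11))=1188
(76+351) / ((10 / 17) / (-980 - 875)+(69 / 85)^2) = 648.30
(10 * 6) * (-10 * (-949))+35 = 569435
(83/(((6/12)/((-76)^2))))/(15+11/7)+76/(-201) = 337261324/5829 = 57859.21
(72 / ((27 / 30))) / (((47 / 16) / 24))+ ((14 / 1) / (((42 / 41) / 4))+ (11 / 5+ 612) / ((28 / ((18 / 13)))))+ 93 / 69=2183848127 / 2951130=740.00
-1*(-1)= 1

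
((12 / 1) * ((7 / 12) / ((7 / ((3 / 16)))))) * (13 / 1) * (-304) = -741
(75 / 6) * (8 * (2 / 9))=200 / 9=22.22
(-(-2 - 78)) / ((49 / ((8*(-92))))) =-58880 / 49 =-1201.63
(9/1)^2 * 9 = 729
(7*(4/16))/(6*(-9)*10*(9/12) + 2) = -7/1612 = -0.00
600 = 600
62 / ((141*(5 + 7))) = 31 / 846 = 0.04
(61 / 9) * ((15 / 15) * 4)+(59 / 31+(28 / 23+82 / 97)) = 31.08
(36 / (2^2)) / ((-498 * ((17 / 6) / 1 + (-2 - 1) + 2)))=-9 / 913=-0.01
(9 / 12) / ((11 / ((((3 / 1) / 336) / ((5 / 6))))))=9 / 12320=0.00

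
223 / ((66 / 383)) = 85409 / 66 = 1294.08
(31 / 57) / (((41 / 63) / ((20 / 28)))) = 465 / 779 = 0.60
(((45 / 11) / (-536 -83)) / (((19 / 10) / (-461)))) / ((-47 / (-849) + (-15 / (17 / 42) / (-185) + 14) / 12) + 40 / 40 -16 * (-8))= 110782656450 / 8997780347281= 0.01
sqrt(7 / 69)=sqrt(483) / 69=0.32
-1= -1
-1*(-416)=416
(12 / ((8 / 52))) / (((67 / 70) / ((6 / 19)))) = 32760 / 1273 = 25.73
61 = 61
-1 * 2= -2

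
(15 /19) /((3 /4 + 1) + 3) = 60 /361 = 0.17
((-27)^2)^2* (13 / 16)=6908733 / 16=431795.81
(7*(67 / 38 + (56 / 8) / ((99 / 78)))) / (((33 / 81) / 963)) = 553725963 / 4598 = 120427.57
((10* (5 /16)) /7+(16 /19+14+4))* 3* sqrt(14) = 61569* sqrt(14) /1064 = 216.51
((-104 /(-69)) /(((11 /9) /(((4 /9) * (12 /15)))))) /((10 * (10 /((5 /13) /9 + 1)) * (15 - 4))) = 3904 /9392625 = 0.00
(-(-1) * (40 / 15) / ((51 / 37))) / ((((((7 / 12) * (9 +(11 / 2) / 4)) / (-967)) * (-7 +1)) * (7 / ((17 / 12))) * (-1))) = -1144928 / 109809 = -10.43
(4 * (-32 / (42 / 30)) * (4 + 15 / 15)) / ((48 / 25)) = -5000 / 21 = -238.10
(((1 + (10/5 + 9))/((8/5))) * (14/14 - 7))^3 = -91125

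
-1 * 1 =-1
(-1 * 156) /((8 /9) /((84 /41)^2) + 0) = -1238328 /1681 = -736.66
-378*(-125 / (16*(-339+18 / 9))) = -23625 / 2696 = -8.76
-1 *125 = -125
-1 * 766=-766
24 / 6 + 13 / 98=405 / 98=4.13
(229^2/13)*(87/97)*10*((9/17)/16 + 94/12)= 48809722955/171496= 284611.44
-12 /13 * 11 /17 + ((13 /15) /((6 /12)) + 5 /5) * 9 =26523 /1105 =24.00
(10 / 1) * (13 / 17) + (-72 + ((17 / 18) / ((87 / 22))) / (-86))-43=-122895029 / 1144746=-107.36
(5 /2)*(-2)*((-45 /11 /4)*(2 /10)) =45 /44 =1.02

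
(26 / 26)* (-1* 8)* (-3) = 24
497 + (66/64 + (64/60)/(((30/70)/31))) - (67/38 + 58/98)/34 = 13107434863/22790880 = 575.12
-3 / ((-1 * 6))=1 / 2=0.50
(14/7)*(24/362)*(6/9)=0.09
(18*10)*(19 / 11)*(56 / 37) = 191520 / 407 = 470.57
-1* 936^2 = -876096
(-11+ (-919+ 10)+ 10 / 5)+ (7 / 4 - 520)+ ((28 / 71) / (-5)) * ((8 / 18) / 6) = -55066049 / 38340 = -1436.26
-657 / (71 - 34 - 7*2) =-657 / 23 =-28.57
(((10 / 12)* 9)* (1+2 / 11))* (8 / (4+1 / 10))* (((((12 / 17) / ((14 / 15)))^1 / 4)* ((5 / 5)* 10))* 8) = 14040000 / 53669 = 261.60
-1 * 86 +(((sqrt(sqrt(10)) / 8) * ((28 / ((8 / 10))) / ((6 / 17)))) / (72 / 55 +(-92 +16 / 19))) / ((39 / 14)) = -86 - 4352425 * 10^(1 / 4) / 87882912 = -86.09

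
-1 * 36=-36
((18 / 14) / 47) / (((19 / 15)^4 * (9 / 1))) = 50625 / 42875609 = 0.00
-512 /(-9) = 512 /9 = 56.89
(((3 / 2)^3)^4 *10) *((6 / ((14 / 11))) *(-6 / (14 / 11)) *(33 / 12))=-31830658695 / 401408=-79297.52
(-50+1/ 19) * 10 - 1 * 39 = -10231/ 19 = -538.47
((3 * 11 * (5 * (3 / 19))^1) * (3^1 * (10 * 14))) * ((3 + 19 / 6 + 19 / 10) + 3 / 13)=90791.42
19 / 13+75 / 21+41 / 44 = 23883 / 4004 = 5.96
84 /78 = 14 /13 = 1.08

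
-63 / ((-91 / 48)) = 432 / 13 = 33.23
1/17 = 0.06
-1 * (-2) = 2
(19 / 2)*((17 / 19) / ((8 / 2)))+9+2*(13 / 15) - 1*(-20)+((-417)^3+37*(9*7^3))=-8687695337 / 120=-72397461.14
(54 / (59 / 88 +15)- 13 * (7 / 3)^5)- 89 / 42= -601708879 / 670194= -897.81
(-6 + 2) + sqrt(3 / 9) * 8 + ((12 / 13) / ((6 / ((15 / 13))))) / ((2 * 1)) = -661 / 169 + 8 * sqrt(3) / 3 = 0.71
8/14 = 4/7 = 0.57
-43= -43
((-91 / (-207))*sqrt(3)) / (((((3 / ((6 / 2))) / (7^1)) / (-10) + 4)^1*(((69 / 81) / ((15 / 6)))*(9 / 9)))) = 15925*sqrt(3) / 49197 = 0.56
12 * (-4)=-48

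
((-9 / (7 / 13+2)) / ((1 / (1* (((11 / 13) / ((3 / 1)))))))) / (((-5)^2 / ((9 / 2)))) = -9 / 50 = -0.18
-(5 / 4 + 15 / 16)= -35 / 16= -2.19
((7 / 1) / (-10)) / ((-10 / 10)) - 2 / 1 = -13 / 10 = -1.30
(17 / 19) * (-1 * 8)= -136 / 19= -7.16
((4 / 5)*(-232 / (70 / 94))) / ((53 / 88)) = -3838208 / 9275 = -413.82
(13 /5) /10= 0.26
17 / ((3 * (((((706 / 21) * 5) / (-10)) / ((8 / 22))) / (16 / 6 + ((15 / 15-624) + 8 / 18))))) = 2655604 / 34947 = 75.99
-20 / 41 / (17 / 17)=-20 / 41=-0.49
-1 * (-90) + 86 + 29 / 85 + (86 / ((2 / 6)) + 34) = 39809 / 85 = 468.34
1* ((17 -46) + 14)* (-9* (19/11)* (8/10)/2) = 1026/11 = 93.27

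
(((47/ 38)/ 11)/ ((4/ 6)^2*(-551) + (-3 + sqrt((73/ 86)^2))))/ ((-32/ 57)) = 54567/ 67305568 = 0.00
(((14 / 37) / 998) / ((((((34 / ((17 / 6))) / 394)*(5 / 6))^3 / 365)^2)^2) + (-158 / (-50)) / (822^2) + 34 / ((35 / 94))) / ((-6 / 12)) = -188344041679852585914826200.00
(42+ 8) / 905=10 / 181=0.06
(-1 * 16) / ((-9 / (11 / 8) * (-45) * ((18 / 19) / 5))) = -209 / 729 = -0.29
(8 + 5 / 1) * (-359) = -4667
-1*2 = -2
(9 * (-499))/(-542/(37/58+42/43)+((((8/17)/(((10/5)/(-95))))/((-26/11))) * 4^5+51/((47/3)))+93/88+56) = -16530937672392/34632232775749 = -0.48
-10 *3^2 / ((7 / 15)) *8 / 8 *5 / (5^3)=-54 / 7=-7.71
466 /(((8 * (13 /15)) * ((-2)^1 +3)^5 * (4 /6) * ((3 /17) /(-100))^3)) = -715455625000 /39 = -18345016025.64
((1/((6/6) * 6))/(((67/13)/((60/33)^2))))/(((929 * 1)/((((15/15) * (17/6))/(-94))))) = -11050/3185783469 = -0.00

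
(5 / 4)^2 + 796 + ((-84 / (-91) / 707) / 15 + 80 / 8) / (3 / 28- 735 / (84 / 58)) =797.54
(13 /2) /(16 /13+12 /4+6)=169 /266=0.64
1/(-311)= -1/311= -0.00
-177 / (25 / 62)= -10974 / 25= -438.96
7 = 7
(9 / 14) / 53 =9 / 742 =0.01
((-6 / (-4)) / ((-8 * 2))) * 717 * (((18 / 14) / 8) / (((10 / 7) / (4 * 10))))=-302.48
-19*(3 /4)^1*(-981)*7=391419 /4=97854.75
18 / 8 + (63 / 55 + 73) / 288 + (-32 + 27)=-19741 / 7920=-2.49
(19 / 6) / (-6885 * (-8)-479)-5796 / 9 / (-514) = 105494015 / 84194742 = 1.25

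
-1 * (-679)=679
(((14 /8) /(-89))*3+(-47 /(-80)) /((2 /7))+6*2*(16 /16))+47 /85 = 3522313 /242080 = 14.55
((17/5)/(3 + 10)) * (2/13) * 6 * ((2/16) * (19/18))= 323/10140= 0.03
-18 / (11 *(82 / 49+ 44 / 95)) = -41895 / 54703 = -0.77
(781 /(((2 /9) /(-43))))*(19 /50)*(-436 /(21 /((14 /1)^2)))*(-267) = -62395048568.16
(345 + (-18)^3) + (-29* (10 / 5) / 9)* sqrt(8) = -5487-116* sqrt(2) / 9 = -5505.23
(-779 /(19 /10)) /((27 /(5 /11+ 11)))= -5740 /33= -173.94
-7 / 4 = -1.75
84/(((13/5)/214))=89880/13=6913.85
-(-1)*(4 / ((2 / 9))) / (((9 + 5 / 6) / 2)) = 216 / 59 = 3.66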